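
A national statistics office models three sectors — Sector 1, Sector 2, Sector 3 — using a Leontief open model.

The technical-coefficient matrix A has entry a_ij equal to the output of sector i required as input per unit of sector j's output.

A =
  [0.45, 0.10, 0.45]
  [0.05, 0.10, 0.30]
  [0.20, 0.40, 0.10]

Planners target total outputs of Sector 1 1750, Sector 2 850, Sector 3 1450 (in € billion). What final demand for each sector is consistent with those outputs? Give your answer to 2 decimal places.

d_1 = 225.00, d_2 = 242.50, d_3 = 615.00

I − A =
  [   0.55    -0.10    -0.45]
  [  -0.05     0.90    -0.30]
  [  -0.20    -0.40     0.90]
d = (I − A) x:
  d_1 = (+0.55)·1750 + (-0.10)·850 + (-0.45)·1450 = 225.00
  d_2 = (-0.05)·1750 + (+0.90)·850 + (-0.30)·1450 = 242.50
  d_3 = (-0.20)·1750 + (-0.40)·850 + (+0.90)·1450 = 615.00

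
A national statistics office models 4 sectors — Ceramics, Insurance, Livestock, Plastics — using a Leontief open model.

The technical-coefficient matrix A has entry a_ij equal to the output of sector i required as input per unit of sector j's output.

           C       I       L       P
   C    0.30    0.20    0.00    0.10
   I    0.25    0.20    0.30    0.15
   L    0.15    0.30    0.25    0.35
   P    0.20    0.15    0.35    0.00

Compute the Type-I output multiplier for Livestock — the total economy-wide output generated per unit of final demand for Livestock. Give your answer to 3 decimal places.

m_L = 5.688

I − A =
  [   0.70    -0.20     0.00    -0.10]
  [  -0.25     0.80    -0.30    -0.15]
  [  -0.15    -0.30     0.75    -0.35]
  [  -0.20    -0.15    -0.35     1.00]
Compute the cofactors C_ij = (−1)^(i+j)·(3×3 minor ij) of I−A; the adjugate is their transpose:
adj(I−A) = Cᵀ =
  [ 0.363625   0.147250   0.103000   0.094500]
  [ 0.253250   0.419000   0.249500   0.175500]
  [ 0.269750   0.287000   0.468500   0.234000]
  [ 0.205125   0.192750   0.222000   0.310500]
det(I−A) = Σ_j (I−A)_1j·C_1j = (0.70)(0.363625) + (-0.20)(0.253250) + (0.00)(0.269750) + (-0.10)(0.205125) = 0.183375
(I − A)⁻¹ = adj(I−A) / det(I−A) ≈
  [   1.9830     0.8030     0.5617     0.5153]
  [   1.3810     2.2849     1.3606     0.9571]
  [   1.4710     1.5651     2.5549     1.2761]
  [   1.1186     1.0511     1.2106     1.6933]
The output multiplier for sector j is the column-j sum of the Leontief inverse (I − A)⁻¹ = adj(I−A) / det(I−A).
Column L of adj(I−A): (0.103000, 0.249500, 0.468500, 0.222000); det(I−A) = 0.183375.
m_L = (0.103000 + 0.249500 + 0.468500 + 0.222000) / 0.183375 = 1.043 / 0.183375 ≈ 5.688.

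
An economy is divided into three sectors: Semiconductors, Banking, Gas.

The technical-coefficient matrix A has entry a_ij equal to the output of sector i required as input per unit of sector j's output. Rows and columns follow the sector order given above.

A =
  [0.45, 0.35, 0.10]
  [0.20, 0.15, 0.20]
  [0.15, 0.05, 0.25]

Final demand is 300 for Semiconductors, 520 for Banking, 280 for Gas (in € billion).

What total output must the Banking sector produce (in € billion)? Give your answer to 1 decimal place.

x_B = 1107.0

I − A =
  [   0.55    -0.35    -0.10]
  [  -0.20     0.85    -0.20]
  [  -0.15    -0.05     0.75]
Cofactors of I−A, C_ij = (−1)^(i+j)·(minor ij) (rows/columns in the sector order above):
  C_11 = (0.85)(0.75) − (-0.20)(-0.05) = 0.6275
  C_12 = −[(-0.20)(0.75) − (-0.20)(-0.15)] = 0.1800
  C_13 = (-0.20)(-0.05) − (0.85)(-0.15) = 0.1375
  C_21 = −[(-0.35)(0.75) − (-0.10)(-0.05)] = 0.2675
  C_22 = (0.55)(0.75) − (-0.10)(-0.15) = 0.3975
  C_23 = −[(0.55)(-0.05) − (-0.35)(-0.15)] = 0.0800
  C_31 = (-0.35)(-0.20) − (-0.10)(0.85) = 0.1550
  C_32 = −[(0.55)(-0.20) − (-0.10)(-0.20)] = 0.1300
  C_33 = (0.55)(0.85) − (-0.35)(-0.20) = 0.3975
det(I−A) = Σ_j (I−A)_1j·C_1j = (0.55)(0.6275) + (-0.35)(0.1800) + (-0.10)(0.1375) = 0.268375
adj(I−A) = Cᵀ =
  [ 0.6275   0.2675   0.1550]
  [ 0.1800   0.3975   0.1300]
  [ 0.1375   0.0800   0.3975]
(I − A)⁻¹ = adj(I−A) / det(I−A) ≈
  [   2.3381     0.9967     0.5776]
  [   0.6707     1.4811     0.4844]
  [   0.5123     0.2981     1.4811]
x = (I − A)⁻¹ d = adj(I−A)·d / det(I−A), with det(I−A) = 0.268375:
  x_S = (0.6275·300 + 0.2675·520 + 0.1550·280) / 0.268375 = 370.75 / 0.268375 ≈ 1381.5
  x_B = (0.1800·300 + 0.3975·520 + 0.1300·280) / 0.268375 = 297.10 / 0.268375 ≈ 1107.0
  x_G = (0.1375·300 + 0.0800·520 + 0.3975·280) / 0.268375 = 194.15 / 0.268375 ≈ 723.4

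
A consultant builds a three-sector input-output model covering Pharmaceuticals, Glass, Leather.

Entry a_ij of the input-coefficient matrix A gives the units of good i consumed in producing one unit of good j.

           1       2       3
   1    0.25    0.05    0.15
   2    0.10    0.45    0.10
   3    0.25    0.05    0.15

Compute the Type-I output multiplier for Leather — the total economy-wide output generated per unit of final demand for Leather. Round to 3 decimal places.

m_3 = 1.828

I − A =
  [   0.75    -0.05    -0.15]
  [  -0.10     0.55    -0.10]
  [  -0.25    -0.05     0.85]
Cofactors of I−A, C_ij = (−1)^(i+j)·(minor ij) (rows/columns in the sector order above):
  C_11 = (0.55)(0.85) − (-0.10)(-0.05) = 0.4625
  C_12 = −[(-0.10)(0.85) − (-0.10)(-0.25)] = 0.1100
  C_13 = (-0.10)(-0.05) − (0.55)(-0.25) = 0.1425
  C_21 = −[(-0.05)(0.85) − (-0.15)(-0.05)] = 0.0500
  C_22 = (0.75)(0.85) − (-0.15)(-0.25) = 0.6000
  C_23 = −[(0.75)(-0.05) − (-0.05)(-0.25)] = 0.0500
  C_31 = (-0.05)(-0.10) − (-0.15)(0.55) = 0.0875
  C_32 = −[(0.75)(-0.10) − (-0.15)(-0.10)] = 0.0900
  C_33 = (0.75)(0.55) − (-0.05)(-0.10) = 0.4075
det(I−A) = Σ_j (I−A)_1j·C_1j = (0.75)(0.4625) + (-0.05)(0.1100) + (-0.15)(0.1425) = 0.3200
adj(I−A) = Cᵀ =
  [ 0.4625   0.0500   0.0875]
  [ 0.1100   0.6000   0.0900]
  [ 0.1425   0.0500   0.4075]
(I − A)⁻¹ = adj(I−A) / det(I−A) ≈
  [   1.4453     0.1563     0.2734]
  [   0.3438     1.8750     0.2813]
  [   0.4453     0.1563     1.2734]
The output multiplier for sector j is the column-j sum of the Leontief inverse (I − A)⁻¹ = adj(I−A) / det(I−A).
Column 3 of adj(I−A): (0.0875, 0.0900, 0.4075); det(I−A) = 0.3200.
m_3 = (0.0875 + 0.0900 + 0.4075) / 0.3200 = 0.585 / 0.3200 ≈ 1.828.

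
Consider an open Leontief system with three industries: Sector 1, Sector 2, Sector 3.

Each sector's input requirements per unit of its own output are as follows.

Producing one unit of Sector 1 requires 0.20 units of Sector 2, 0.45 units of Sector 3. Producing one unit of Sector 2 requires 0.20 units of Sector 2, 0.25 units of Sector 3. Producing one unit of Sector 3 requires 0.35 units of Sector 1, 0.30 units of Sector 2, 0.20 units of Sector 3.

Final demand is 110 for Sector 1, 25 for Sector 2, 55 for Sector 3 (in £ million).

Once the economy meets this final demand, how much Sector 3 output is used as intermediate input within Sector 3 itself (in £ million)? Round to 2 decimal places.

I − A =
  [   1.00     0.00    -0.35]
  [  -0.20     0.80    -0.30]
  [  -0.45    -0.25     0.80]
Cofactors of I−A, C_ij = (−1)^(i+j)·(minor ij) (rows/columns in the sector order above):
  C_11 = (0.80)(0.80) − (-0.30)(-0.25) = 0.5650
  C_12 = −[(-0.20)(0.80) − (-0.30)(-0.45)] = 0.2950
  C_13 = (-0.20)(-0.25) − (0.80)(-0.45) = 0.4100
  C_21 = −[(0.00)(0.80) − (-0.35)(-0.25)] = 0.0875
  C_22 = (1.00)(0.80) − (-0.35)(-0.45) = 0.6425
  C_23 = −[(1.00)(-0.25) − (0.00)(-0.45)] = 0.2500
  C_31 = (0.00)(-0.30) − (-0.35)(0.80) = 0.2800
  C_32 = −[(1.00)(-0.30) − (-0.35)(-0.20)] = 0.3700
  C_33 = (1.00)(0.80) − (0.00)(-0.20) = 0.8000
det(I−A) = Σ_j (I−A)_1j·C_1j = (1.00)(0.5650) + (0.00)(0.2950) + (-0.35)(0.4100) = 0.4215
adj(I−A) = Cᵀ =
  [ 0.5650   0.0875   0.2800]
  [ 0.2950   0.6425   0.3700]
  [ 0.4100   0.2500   0.8000]
(I − A)⁻¹ = adj(I−A) / det(I−A) ≈
  [   1.3405     0.2076     0.6643]
  [   0.6999     1.5243     0.8778]
  [   0.9727     0.5931     1.8980]
First solve x = (I − A)⁻¹ d = adj(I−A)·d / det(I−A); in particular x_3 = (0.4100·110 + 0.2500·25 + 0.8000·55) / 0.4215 = 95.35 / 0.4215 ≈ 226.2159.
Intermediate flow from 3 to 3: z_33 = a_33 · x_3 = 0.20 × 95.35 / 0.4215 = 19.07 / 0.4215 ≈ 45.24.

z_33 = 45.24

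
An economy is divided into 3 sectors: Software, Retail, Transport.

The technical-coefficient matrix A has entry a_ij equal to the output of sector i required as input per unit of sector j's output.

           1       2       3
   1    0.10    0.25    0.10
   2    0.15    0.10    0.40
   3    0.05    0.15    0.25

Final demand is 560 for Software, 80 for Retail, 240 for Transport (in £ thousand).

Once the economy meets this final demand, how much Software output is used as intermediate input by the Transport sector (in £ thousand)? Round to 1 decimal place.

I − A =
  [   0.90    -0.25    -0.10]
  [  -0.15     0.90    -0.40]
  [  -0.05    -0.15     0.75]
Cofactors of I−A, C_ij = (−1)^(i+j)·(minor ij) (rows/columns in the sector order above):
  C_11 = (0.90)(0.75) − (-0.40)(-0.15) = 0.6150
  C_12 = −[(-0.15)(0.75) − (-0.40)(-0.05)] = 0.1325
  C_13 = (-0.15)(-0.15) − (0.90)(-0.05) = 0.0675
  C_21 = −[(-0.25)(0.75) − (-0.10)(-0.15)] = 0.2025
  C_22 = (0.90)(0.75) − (-0.10)(-0.05) = 0.6700
  C_23 = −[(0.90)(-0.15) − (-0.25)(-0.05)] = 0.1475
  C_31 = (-0.25)(-0.40) − (-0.10)(0.90) = 0.1900
  C_32 = −[(0.90)(-0.40) − (-0.10)(-0.15)] = 0.3750
  C_33 = (0.90)(0.90) − (-0.25)(-0.15) = 0.7725
det(I−A) = Σ_j (I−A)_1j·C_1j = (0.90)(0.6150) + (-0.25)(0.1325) + (-0.10)(0.0675) = 0.513625
adj(I−A) = Cᵀ =
  [ 0.6150   0.2025   0.1900]
  [ 0.1325   0.6700   0.3750]
  [ 0.0675   0.1475   0.7725]
(I − A)⁻¹ = adj(I−A) / det(I−A) ≈
  [   1.1974     0.3943     0.3699]
  [   0.2580     1.3045     0.7301]
  [   0.1314     0.2872     1.5040]
First solve x = (I − A)⁻¹ d = adj(I−A)·d / det(I−A); in particular x_3 = (0.0675·560 + 0.1475·80 + 0.7725·240) / 0.513625 = 235.00 / 0.513625 ≈ 457.532.
Intermediate flow from 1 to 3: z_13 = a_13 · x_3 = 0.10 × 235.00 / 0.513625 = 23.50 / 0.513625 ≈ 45.8.

z_13 = 45.8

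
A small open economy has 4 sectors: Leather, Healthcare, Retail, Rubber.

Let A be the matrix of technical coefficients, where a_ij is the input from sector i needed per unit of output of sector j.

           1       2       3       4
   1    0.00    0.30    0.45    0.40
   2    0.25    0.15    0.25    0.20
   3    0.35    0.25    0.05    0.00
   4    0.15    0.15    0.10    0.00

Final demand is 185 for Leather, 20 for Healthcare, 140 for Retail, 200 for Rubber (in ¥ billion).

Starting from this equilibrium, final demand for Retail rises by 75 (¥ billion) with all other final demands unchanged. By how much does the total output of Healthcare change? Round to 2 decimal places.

Δx_2 = 80.54

I − A =
  [   1.00    -0.30    -0.45    -0.40]
  [  -0.25     0.85    -0.25    -0.20]
  [  -0.35    -0.25     0.95     0.00]
  [  -0.15    -0.15    -0.10     1.00]
Compute the cofactors C_ij = (−1)^(i+j)·(3×3 minor ij) of I−A; the adjugate is their transpose:
adj(I−A) = Cᵀ =
  [ 0.7115   0.4645   0.4990   0.3775]
  [ 0.3605   0.7215   0.3910   0.2885]
  [ 0.3570   0.3610   0.6700   0.2150]
  [ 0.1965   0.2140   0.2005   0.4855]
det(I−A) = Σ_j (I−A)_1j·C_1j = (1.00)(0.7115) + (-0.30)(0.3605) + (-0.45)(0.3570) + (-0.40)(0.1965) = 0.3641
(I − A)⁻¹ = adj(I−A) / det(I−A) ≈
  [   1.9541     1.2757     1.3705     1.0368]
  [   0.9901     1.9816     1.0739     0.7924]
  [   0.9805     0.9915     1.8402     0.5905]
  [   0.5397     0.5878     0.5507     1.3334]
Δx = (I − A)⁻¹ Δd with Δd having +75 in the Retail component and 0 elsewhere.
So Δx_2 = L_23 · (+75), where L_23 = adj(I−A)_23 / det(I−A) = 0.3910 / 0.3641.
Δx_2 = 0.3910 × (+75) / 0.3641 = 29.325 / 0.3641 ≈ 80.54.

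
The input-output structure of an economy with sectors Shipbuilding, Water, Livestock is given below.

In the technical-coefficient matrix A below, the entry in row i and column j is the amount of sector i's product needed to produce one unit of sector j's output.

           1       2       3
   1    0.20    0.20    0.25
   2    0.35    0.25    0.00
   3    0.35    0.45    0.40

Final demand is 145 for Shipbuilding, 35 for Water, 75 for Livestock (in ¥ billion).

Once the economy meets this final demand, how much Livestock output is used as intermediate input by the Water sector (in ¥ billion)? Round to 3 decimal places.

I − A =
  [   0.80    -0.20    -0.25]
  [  -0.35     0.75     0.00]
  [  -0.35    -0.45     0.60]
Cofactors of I−A, C_ij = (−1)^(i+j)·(minor ij) (rows/columns in the sector order above):
  C_11 = (0.75)(0.60) − (0.00)(-0.45) = 0.4500
  C_12 = −[(-0.35)(0.60) − (0.00)(-0.35)] = 0.2100
  C_13 = (-0.35)(-0.45) − (0.75)(-0.35) = 0.4200
  C_21 = −[(-0.20)(0.60) − (-0.25)(-0.45)] = 0.2325
  C_22 = (0.80)(0.60) − (-0.25)(-0.35) = 0.3925
  C_23 = −[(0.80)(-0.45) − (-0.20)(-0.35)] = 0.4300
  C_31 = (-0.20)(0.00) − (-0.25)(0.75) = 0.1875
  C_32 = −[(0.80)(0.00) − (-0.25)(-0.35)] = 0.0875
  C_33 = (0.80)(0.75) − (-0.20)(-0.35) = 0.5300
det(I−A) = Σ_j (I−A)_1j·C_1j = (0.80)(0.4500) + (-0.20)(0.2100) + (-0.25)(0.4200) = 0.2130
adj(I−A) = Cᵀ =
  [ 0.4500   0.2325   0.1875]
  [ 0.2100   0.3925   0.0875]
  [ 0.4200   0.4300   0.5300]
(I − A)⁻¹ = adj(I−A) / det(I−A) ≈
  [   2.1127     1.0915     0.8803]
  [   0.9859     1.8427     0.4108]
  [   1.9718     2.0188     2.4883]
First solve x = (I − A)⁻¹ d = adj(I−A)·d / det(I−A); in particular x_2 = (0.2100·145 + 0.3925·35 + 0.0875·75) / 0.2130 = 50.75 / 0.2130 ≈ 238.26291.
Intermediate flow from 3 to 2: z_32 = a_32 · x_2 = 0.45 × 50.75 / 0.2130 = 22.8375 / 0.2130 ≈ 107.218.

z_32 = 107.218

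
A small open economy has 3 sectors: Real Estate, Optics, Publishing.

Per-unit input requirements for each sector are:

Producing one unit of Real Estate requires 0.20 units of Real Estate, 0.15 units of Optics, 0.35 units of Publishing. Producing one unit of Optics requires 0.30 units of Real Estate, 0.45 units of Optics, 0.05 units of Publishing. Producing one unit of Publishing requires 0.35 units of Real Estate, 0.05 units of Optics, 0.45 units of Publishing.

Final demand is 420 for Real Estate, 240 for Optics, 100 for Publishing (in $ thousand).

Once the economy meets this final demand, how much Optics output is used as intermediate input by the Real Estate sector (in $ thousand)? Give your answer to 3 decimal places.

I − A =
  [   0.80    -0.30    -0.35]
  [  -0.15     0.55    -0.05]
  [  -0.35    -0.05     0.55]
Cofactors of I−A, C_ij = (−1)^(i+j)·(minor ij) (rows/columns in the sector order above):
  C_11 = (0.55)(0.55) − (-0.05)(-0.05) = 0.3000
  C_12 = −[(-0.15)(0.55) − (-0.05)(-0.35)] = 0.1000
  C_13 = (-0.15)(-0.05) − (0.55)(-0.35) = 0.2000
  C_21 = −[(-0.30)(0.55) − (-0.35)(-0.05)] = 0.1825
  C_22 = (0.80)(0.55) − (-0.35)(-0.35) = 0.3175
  C_23 = −[(0.80)(-0.05) − (-0.30)(-0.35)] = 0.1450
  C_31 = (-0.30)(-0.05) − (-0.35)(0.55) = 0.2075
  C_32 = −[(0.80)(-0.05) − (-0.35)(-0.15)] = 0.0925
  C_33 = (0.80)(0.55) − (-0.30)(-0.15) = 0.3950
det(I−A) = Σ_j (I−A)_1j·C_1j = (0.80)(0.3000) + (-0.30)(0.1000) + (-0.35)(0.2000) = 0.1400
adj(I−A) = Cᵀ =
  [ 0.3000   0.1825   0.2075]
  [ 0.1000   0.3175   0.0925]
  [ 0.2000   0.1450   0.3950]
(I − A)⁻¹ = adj(I−A) / det(I−A) ≈
  [   2.1429     1.3036     1.4821]
  [   0.7143     2.2679     0.6607]
  [   1.4286     1.0357     2.8214]
First solve x = (I − A)⁻¹ d = adj(I−A)·d / det(I−A); in particular x_1 = (0.3000·420 + 0.1825·240 + 0.2075·100) / 0.1400 = 190.55 / 0.1400 ≈ 1361.07143.
Intermediate flow from 2 to 1: z_21 = a_21 · x_1 = 0.15 × 190.55 / 0.1400 = 28.5825 / 0.1400 ≈ 204.161.

z_21 = 204.161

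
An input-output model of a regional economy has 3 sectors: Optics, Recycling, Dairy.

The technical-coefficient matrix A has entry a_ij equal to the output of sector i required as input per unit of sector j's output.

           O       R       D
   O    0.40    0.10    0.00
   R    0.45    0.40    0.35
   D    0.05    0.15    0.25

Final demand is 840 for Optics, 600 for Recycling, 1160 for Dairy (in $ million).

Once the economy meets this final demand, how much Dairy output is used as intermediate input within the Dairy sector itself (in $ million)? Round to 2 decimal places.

z_DD = 621.06

I − A =
  [   0.60    -0.10     0.00]
  [  -0.45     0.60    -0.35]
  [  -0.05    -0.15     0.75]
Cofactors of I−A, C_ij = (−1)^(i+j)·(minor ij) (rows/columns in the sector order above):
  C_11 = (0.60)(0.75) − (-0.35)(-0.15) = 0.3975
  C_12 = −[(-0.45)(0.75) − (-0.35)(-0.05)] = 0.3550
  C_13 = (-0.45)(-0.15) − (0.60)(-0.05) = 0.0975
  C_21 = −[(-0.10)(0.75) − (0.00)(-0.15)] = 0.0750
  C_22 = (0.60)(0.75) − (0.00)(-0.05) = 0.4500
  C_23 = −[(0.60)(-0.15) − (-0.10)(-0.05)] = 0.0950
  C_31 = (-0.10)(-0.35) − (0.00)(0.60) = 0.0350
  C_32 = −[(0.60)(-0.35) − (0.00)(-0.45)] = 0.2100
  C_33 = (0.60)(0.60) − (-0.10)(-0.45) = 0.3150
det(I−A) = Σ_j (I−A)_1j·C_1j = (0.60)(0.3975) + (-0.10)(0.3550) + (0.00)(0.0975) = 0.2030
adj(I−A) = Cᵀ =
  [ 0.3975   0.0750   0.0350]
  [ 0.3550   0.4500   0.2100]
  [ 0.0975   0.0950   0.3150]
(I − A)⁻¹ = adj(I−A) / det(I−A) ≈
  [   1.9581     0.3695     0.1724]
  [   1.7488     2.2167     1.0345]
  [   0.4803     0.4680     1.5517]
First solve x = (I − A)⁻¹ d = adj(I−A)·d / det(I−A); in particular x_D = (0.0975·840 + 0.0950·600 + 0.3150·1160) / 0.2030 = 504.30 / 0.2030 ≈ 2484.2365.
Intermediate flow from D to D: z_DD = a_DD · x_D = 0.25 × 504.30 / 0.2030 = 126.075 / 0.2030 ≈ 621.06.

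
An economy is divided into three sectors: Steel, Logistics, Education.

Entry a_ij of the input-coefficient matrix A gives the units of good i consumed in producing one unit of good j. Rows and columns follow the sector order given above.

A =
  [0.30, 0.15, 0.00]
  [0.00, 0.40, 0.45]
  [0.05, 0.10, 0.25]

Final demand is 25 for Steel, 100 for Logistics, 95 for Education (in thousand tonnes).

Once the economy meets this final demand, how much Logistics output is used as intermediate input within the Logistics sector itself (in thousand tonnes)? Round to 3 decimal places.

z_22 = 118.501

I − A =
  [   0.70    -0.15     0.00]
  [   0.00     0.60    -0.45]
  [  -0.05    -0.10     0.75]
Cofactors of I−A, C_ij = (−1)^(i+j)·(minor ij) (rows/columns in the sector order above):
  C_11 = (0.60)(0.75) − (-0.45)(-0.10) = 0.4050
  C_12 = −[(0.00)(0.75) − (-0.45)(-0.05)] = 0.0225
  C_13 = (0.00)(-0.10) − (0.60)(-0.05) = 0.0300
  C_21 = −[(-0.15)(0.75) − (0.00)(-0.10)] = 0.1125
  C_22 = (0.70)(0.75) − (0.00)(-0.05) = 0.5250
  C_23 = −[(0.70)(-0.10) − (-0.15)(-0.05)] = 0.0775
  C_31 = (-0.15)(-0.45) − (0.00)(0.60) = 0.0675
  C_32 = −[(0.70)(-0.45) − (0.00)(0.00)] = 0.3150
  C_33 = (0.70)(0.60) − (-0.15)(0.00) = 0.4200
det(I−A) = Σ_j (I−A)_1j·C_1j = (0.70)(0.4050) + (-0.15)(0.0225) + (0.00)(0.0300) = 0.280125
adj(I−A) = Cᵀ =
  [ 0.4050   0.1125   0.0675]
  [ 0.0225   0.5250   0.3150]
  [ 0.0300   0.0775   0.4200]
(I − A)⁻¹ = adj(I−A) / det(I−A) ≈
  [   1.4458     0.4016     0.2410]
  [   0.0803     1.8742     1.1245]
  [   0.1071     0.2767     1.4993]
First solve x = (I − A)⁻¹ d = adj(I−A)·d / det(I−A); in particular x_2 = (0.0225·25 + 0.5250·100 + 0.3150·95) / 0.280125 = 82.9875 / 0.280125 ≈ 296.25167.
Intermediate flow from 2 to 2: z_22 = a_22 · x_2 = 0.40 × 82.9875 / 0.280125 = 33.195 / 0.280125 ≈ 118.501.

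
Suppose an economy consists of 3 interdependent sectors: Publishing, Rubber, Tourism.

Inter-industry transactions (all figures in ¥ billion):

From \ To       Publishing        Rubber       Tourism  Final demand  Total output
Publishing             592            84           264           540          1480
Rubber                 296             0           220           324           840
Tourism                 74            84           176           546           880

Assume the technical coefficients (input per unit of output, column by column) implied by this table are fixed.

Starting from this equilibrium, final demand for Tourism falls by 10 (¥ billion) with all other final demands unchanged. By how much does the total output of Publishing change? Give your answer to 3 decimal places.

Technical coefficients a_ij = z_ij / X_j:
  a_11 = 592/1480 = 0.40, a_21 = 296/1480 = 0.20, a_31 = 74/1480 = 0.05
  a_12 = 84/840 = 0.10, a_22 = 0/840 = 0.00, a_32 = 84/840 = 0.10
  a_13 = 264/880 = 0.30, a_23 = 220/880 = 0.25, a_33 = 176/880 = 0.20
I − A =
  [   0.60    -0.10    -0.30]
  [  -0.20     1.00    -0.25]
  [  -0.05    -0.10     0.80]
Cofactors of I−A, C_ij = (−1)^(i+j)·(minor ij) (rows/columns in the sector order above):
  C_11 = (1.00)(0.80) − (-0.25)(-0.10) = 0.7750
  C_12 = −[(-0.20)(0.80) − (-0.25)(-0.05)] = 0.1725
  C_13 = (-0.20)(-0.10) − (1.00)(-0.05) = 0.0700
  C_21 = −[(-0.10)(0.80) − (-0.30)(-0.10)] = 0.1100
  C_22 = (0.60)(0.80) − (-0.30)(-0.05) = 0.4650
  C_23 = −[(0.60)(-0.10) − (-0.10)(-0.05)] = 0.0650
  C_31 = (-0.10)(-0.25) − (-0.30)(1.00) = 0.3250
  C_32 = −[(0.60)(-0.25) − (-0.30)(-0.20)] = 0.2100
  C_33 = (0.60)(1.00) − (-0.10)(-0.20) = 0.5800
det(I−A) = Σ_j (I−A)_1j·C_1j = (0.60)(0.7750) + (-0.10)(0.1725) + (-0.30)(0.0700) = 0.42675
adj(I−A) = Cᵀ =
  [ 0.7750   0.1100   0.3250]
  [ 0.1725   0.4650   0.2100]
  [ 0.0700   0.0650   0.5800]
(I − A)⁻¹ = adj(I−A) / det(I−A) ≈
  [   1.8161     0.2578     0.7616]
  [   0.4042     1.0896     0.4921]
  [   0.1640     0.1523     1.3591]
Δx = (I − A)⁻¹ Δd with Δd having -10 in the Tourism component and 0 elsewhere.
So Δx_1 = L_13 · (-10), where L_13 = adj(I−A)_13 / det(I−A) = 0.3250 / 0.42675.
Δx_1 = 0.3250 × (-10) / 0.42675 = -3.25 / 0.42675 ≈ -7.616.

Δx_1 = -7.616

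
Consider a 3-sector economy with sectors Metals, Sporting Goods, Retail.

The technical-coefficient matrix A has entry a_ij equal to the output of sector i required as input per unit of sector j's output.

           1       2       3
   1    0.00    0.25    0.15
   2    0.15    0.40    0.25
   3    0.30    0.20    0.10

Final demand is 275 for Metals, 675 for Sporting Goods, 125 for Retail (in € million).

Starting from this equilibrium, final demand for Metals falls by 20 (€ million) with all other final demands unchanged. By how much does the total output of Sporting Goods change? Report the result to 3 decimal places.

I − A =
  [   1.00    -0.25    -0.15]
  [  -0.15     0.60    -0.25]
  [  -0.30    -0.20     0.90]
Cofactors of I−A, C_ij = (−1)^(i+j)·(minor ij) (rows/columns in the sector order above):
  C_11 = (0.60)(0.90) − (-0.25)(-0.20) = 0.4900
  C_12 = −[(-0.15)(0.90) − (-0.25)(-0.30)] = 0.2100
  C_13 = (-0.15)(-0.20) − (0.60)(-0.30) = 0.2100
  C_21 = −[(-0.25)(0.90) − (-0.15)(-0.20)] = 0.2550
  C_22 = (1.00)(0.90) − (-0.15)(-0.30) = 0.8550
  C_23 = −[(1.00)(-0.20) − (-0.25)(-0.30)] = 0.2750
  C_31 = (-0.25)(-0.25) − (-0.15)(0.60) = 0.1525
  C_32 = −[(1.00)(-0.25) − (-0.15)(-0.15)] = 0.2725
  C_33 = (1.00)(0.60) − (-0.25)(-0.15) = 0.5625
det(I−A) = Σ_j (I−A)_1j·C_1j = (1.00)(0.4900) + (-0.25)(0.2100) + (-0.15)(0.2100) = 0.4060
adj(I−A) = Cᵀ =
  [ 0.4900   0.2550   0.1525]
  [ 0.2100   0.8550   0.2725]
  [ 0.2100   0.2750   0.5625]
(I − A)⁻¹ = adj(I−A) / det(I−A) ≈
  [   1.2069     0.6281     0.3756]
  [   0.5172     2.1059     0.6712]
  [   0.5172     0.6773     1.3855]
Δx = (I − A)⁻¹ Δd with Δd having -20 in the Metals component and 0 elsewhere.
So Δx_2 = L_21 · (-20), where L_21 = adj(I−A)_21 / det(I−A) = 0.2100 / 0.4060.
Δx_2 = 0.2100 × (-20) / 0.4060 = -4.20 / 0.4060 ≈ -10.345.

Δx_2 = -10.345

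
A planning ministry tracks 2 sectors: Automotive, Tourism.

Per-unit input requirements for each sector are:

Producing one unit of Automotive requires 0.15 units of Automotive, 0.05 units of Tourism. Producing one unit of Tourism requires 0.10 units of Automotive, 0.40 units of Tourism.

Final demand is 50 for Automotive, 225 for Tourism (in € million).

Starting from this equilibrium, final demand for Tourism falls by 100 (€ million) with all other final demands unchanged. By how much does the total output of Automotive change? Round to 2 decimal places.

I − A =
  [   0.85    -0.10]
  [  -0.05     0.60]
det(I−A) = (0.85)(0.60) − (-0.10)(-0.05) = 0.5050
adj(I−A) = [[0.60, 0.10], [0.05, 0.85]]
(I − A)⁻¹ = adj(I−A) / det(I−A) ≈
  [   1.1881     0.1980]
  [   0.0990     1.6832]
Δx = (I − A)⁻¹ Δd with Δd having -100 in the Tourism component and 0 elsewhere.
So Δx_1 = L_12 · (-100), where L_12 = adj(I−A)_12 / det(I−A) = 0.10 / 0.5050.
Δx_1 = 0.10 × (-100) / 0.5050 = -10.00 / 0.5050 ≈ -19.80.

Δx_1 = -19.80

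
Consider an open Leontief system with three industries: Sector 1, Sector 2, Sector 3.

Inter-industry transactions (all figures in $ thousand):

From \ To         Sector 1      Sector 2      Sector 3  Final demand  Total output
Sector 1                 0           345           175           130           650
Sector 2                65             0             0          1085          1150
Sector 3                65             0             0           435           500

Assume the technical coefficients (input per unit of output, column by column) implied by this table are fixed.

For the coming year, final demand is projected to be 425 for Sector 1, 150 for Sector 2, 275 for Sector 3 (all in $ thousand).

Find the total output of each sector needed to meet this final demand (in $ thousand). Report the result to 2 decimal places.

x_1 = 605.61, x_2 = 210.56, x_3 = 335.56

Technical coefficients a_ij = z_ij / X_j:
  a_11 = 0/650 = 0.00, a_21 = 65/650 = 0.10, a_31 = 65/650 = 0.10
  a_12 = 345/1150 = 0.30, a_22 = 0/1150 = 0.00, a_32 = 0/1150 = 0.00
  a_13 = 175/500 = 0.35, a_23 = 0/500 = 0.00, a_33 = 0/500 = 0.00
I − A =
  [   1.00    -0.30    -0.35]
  [  -0.10     1.00     0.00]
  [  -0.10     0.00     1.00]
Cofactors of I−A, C_ij = (−1)^(i+j)·(minor ij) (rows/columns in the sector order above):
  C_11 = (1.00)(1.00) − (0.00)(0.00) = 1.0000
  C_12 = −[(-0.10)(1.00) − (0.00)(-0.10)] = 0.1000
  C_13 = (-0.10)(0.00) − (1.00)(-0.10) = 0.1000
  C_21 = −[(-0.30)(1.00) − (-0.35)(0.00)] = 0.3000
  C_22 = (1.00)(1.00) − (-0.35)(-0.10) = 0.9650
  C_23 = −[(1.00)(0.00) − (-0.30)(-0.10)] = 0.0300
  C_31 = (-0.30)(0.00) − (-0.35)(1.00) = 0.3500
  C_32 = −[(1.00)(0.00) − (-0.35)(-0.10)] = 0.0350
  C_33 = (1.00)(1.00) − (-0.30)(-0.10) = 0.9700
det(I−A) = Σ_j (I−A)_1j·C_1j = (1.00)(1.0000) + (-0.30)(0.1000) + (-0.35)(0.1000) = 0.9350
adj(I−A) = Cᵀ =
  [ 1.0000   0.3000   0.3500]
  [ 0.1000   0.9650   0.0350]
  [ 0.1000   0.0300   0.9700]
(I − A)⁻¹ = adj(I−A) / det(I−A) ≈
  [   1.0695     0.3209     0.3743]
  [   0.1070     1.0321     0.0374]
  [   0.1070     0.0321     1.0374]
x = (I − A)⁻¹ d = adj(I−A)·d / det(I−A), with det(I−A) = 0.9350:
  x_1 = (1.0000·425 + 0.3000·150 + 0.3500·275) / 0.9350 = 566.25 / 0.9350 ≈ 605.61
  x_2 = (0.1000·425 + 0.9650·150 + 0.0350·275) / 0.9350 = 196.875 / 0.9350 ≈ 210.56
  x_3 = (0.1000·425 + 0.0300·150 + 0.9700·275) / 0.9350 = 313.75 / 0.9350 ≈ 335.56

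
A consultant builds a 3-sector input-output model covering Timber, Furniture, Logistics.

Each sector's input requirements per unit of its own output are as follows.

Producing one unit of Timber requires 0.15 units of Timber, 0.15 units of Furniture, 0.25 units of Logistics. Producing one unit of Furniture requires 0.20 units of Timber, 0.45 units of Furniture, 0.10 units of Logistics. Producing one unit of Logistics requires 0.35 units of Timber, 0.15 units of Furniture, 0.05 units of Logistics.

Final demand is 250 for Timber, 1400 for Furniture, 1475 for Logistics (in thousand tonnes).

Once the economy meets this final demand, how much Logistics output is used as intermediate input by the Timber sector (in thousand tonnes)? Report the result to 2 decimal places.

z_LT = 562.91

I − A =
  [   0.85    -0.20    -0.35]
  [  -0.15     0.55    -0.15]
  [  -0.25    -0.10     0.95]
Cofactors of I−A, C_ij = (−1)^(i+j)·(minor ij) (rows/columns in the sector order above):
  C_11 = (0.55)(0.95) − (-0.15)(-0.10) = 0.5075
  C_12 = −[(-0.15)(0.95) − (-0.15)(-0.25)] = 0.1800
  C_13 = (-0.15)(-0.10) − (0.55)(-0.25) = 0.1525
  C_21 = −[(-0.20)(0.95) − (-0.35)(-0.10)] = 0.2250
  C_22 = (0.85)(0.95) − (-0.35)(-0.25) = 0.7200
  C_23 = −[(0.85)(-0.10) − (-0.20)(-0.25)] = 0.1350
  C_31 = (-0.20)(-0.15) − (-0.35)(0.55) = 0.2225
  C_32 = −[(0.85)(-0.15) − (-0.35)(-0.15)] = 0.1800
  C_33 = (0.85)(0.55) − (-0.20)(-0.15) = 0.4375
det(I−A) = Σ_j (I−A)_1j·C_1j = (0.85)(0.5075) + (-0.20)(0.1800) + (-0.35)(0.1525) = 0.3420
adj(I−A) = Cᵀ =
  [ 0.5075   0.2250   0.2225]
  [ 0.1800   0.7200   0.1800]
  [ 0.1525   0.1350   0.4375]
(I − A)⁻¹ = adj(I−A) / det(I−A) ≈
  [   1.4839     0.6579     0.6506]
  [   0.5263     2.1053     0.5263]
  [   0.4459     0.3947     1.2792]
First solve x = (I − A)⁻¹ d = adj(I−A)·d / det(I−A); in particular x_T = (0.5075·250 + 0.2250·1400 + 0.2225·1475) / 0.3420 = 770.0625 / 0.3420 ≈ 2251.6447.
Intermediate flow from L to T: z_LT = a_LT · x_T = 0.25 × 770.0625 / 0.3420 = 192.515625 / 0.3420 ≈ 562.91.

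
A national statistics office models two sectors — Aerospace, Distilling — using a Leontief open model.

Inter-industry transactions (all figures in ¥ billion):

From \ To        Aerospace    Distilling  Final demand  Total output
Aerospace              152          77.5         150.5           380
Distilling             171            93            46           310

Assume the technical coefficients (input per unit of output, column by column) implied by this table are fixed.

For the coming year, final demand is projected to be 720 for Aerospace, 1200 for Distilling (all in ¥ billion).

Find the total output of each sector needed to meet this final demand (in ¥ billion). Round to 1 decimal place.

x_A = 2614.6, x_D = 3395.1

Technical coefficients a_ij = z_ij / X_j:
  a_AA = 152/380 = 0.40, a_DA = 171/380 = 0.45
  a_AD = 77.5/310 = 0.25, a_DD = 93/310 = 0.30
I − A =
  [   0.60    -0.25]
  [  -0.45     0.70]
det(I−A) = (0.60)(0.70) − (-0.25)(-0.45) = 0.3075
adj(I−A) = [[0.70, 0.25], [0.45, 0.60]]
(I − A)⁻¹ = adj(I−A) / det(I−A) ≈
  [   2.2764     0.8130]
  [   1.4634     1.9512]
x = (I − A)⁻¹ d = adj(I−A)·d / det(I−A), with det(I−A) = 0.3075:
  x_A = (0.70·720 + 0.25·1200) / 0.3075 = 804.00 / 0.3075 ≈ 2614.6
  x_D = (0.45·720 + 0.60·1200) / 0.3075 = 1044.00 / 0.3075 ≈ 3395.1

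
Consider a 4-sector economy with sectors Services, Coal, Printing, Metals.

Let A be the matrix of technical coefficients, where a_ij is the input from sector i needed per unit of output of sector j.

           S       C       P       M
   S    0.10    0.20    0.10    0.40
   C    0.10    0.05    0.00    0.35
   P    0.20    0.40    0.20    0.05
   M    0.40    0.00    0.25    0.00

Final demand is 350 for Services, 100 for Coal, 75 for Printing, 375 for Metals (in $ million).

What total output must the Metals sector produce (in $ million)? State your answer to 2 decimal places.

I − A =
  [   0.90    -0.20    -0.10    -0.40]
  [  -0.10     0.95     0.00    -0.35]
  [  -0.20    -0.40     0.80    -0.05]
  [  -0.40     0.00    -0.25     1.00]
Compute the cofactors C_ij = (−1)^(i+j)·(3×3 minor ij) of I−A; the adjugate is their transpose:
adj(I−A) = Cᵀ =
  [ 0.713125   0.237500   0.207500   0.378750]
  [ 0.208250   0.538750   0.112750   0.277500]
  [ 0.305000   0.340000   0.655000   0.273750]
  [ 0.361500   0.180000   0.246750   0.645000]
det(I−A) = Σ_j (I−A)_1j·C_1j = (0.90)(0.713125) + (-0.20)(0.208250) + (-0.10)(0.305000) + (-0.40)(0.361500) = 0.4250625
(I − A)⁻¹ = adj(I−A) / det(I−A) ≈
  [   1.6777     0.5587     0.4882     0.8910]
  [   0.4899     1.2675     0.2653     0.6528]
  [   0.7175     0.7999     1.5409     0.6440]
  [   0.8505     0.4235     0.5805     1.5174]
x = (I − A)⁻¹ d = adj(I−A)·d / det(I−A), with det(I−A) = 0.4250625:
  x_S = (0.713125·350 + 0.237500·100 + 0.207500·75 + 0.378750·375) / 0.4250625 = 430.9375 / 0.4250625 ≈ 1013.82
  x_C = (0.208250·350 + 0.538750·100 + 0.112750·75 + 0.277500·375) / 0.4250625 = 239.28125 / 0.4250625 ≈ 562.93
  x_P = (0.305000·350 + 0.340000·100 + 0.655000·75 + 0.273750·375) / 0.4250625 = 292.53125 / 0.4250625 ≈ 688.21
  x_M = (0.361500·350 + 0.180000·100 + 0.246750·75 + 0.645000·375) / 0.4250625 = 404.90625 / 0.4250625 ≈ 952.58

x_M = 952.58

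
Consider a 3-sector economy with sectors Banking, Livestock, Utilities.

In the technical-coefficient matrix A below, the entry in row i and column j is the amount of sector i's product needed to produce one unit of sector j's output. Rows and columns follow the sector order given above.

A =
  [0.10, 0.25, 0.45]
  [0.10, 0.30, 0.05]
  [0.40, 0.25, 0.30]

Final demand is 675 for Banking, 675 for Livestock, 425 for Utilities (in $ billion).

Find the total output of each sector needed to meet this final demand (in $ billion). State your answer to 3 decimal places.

I − A =
  [   0.90    -0.25    -0.45]
  [  -0.10     0.70    -0.05]
  [  -0.40    -0.25     0.70]
Cofactors of I−A, C_ij = (−1)^(i+j)·(minor ij) (rows/columns in the sector order above):
  C_11 = (0.70)(0.70) − (-0.05)(-0.25) = 0.4775
  C_12 = −[(-0.10)(0.70) − (-0.05)(-0.40)] = 0.0900
  C_13 = (-0.10)(-0.25) − (0.70)(-0.40) = 0.3050
  C_21 = −[(-0.25)(0.70) − (-0.45)(-0.25)] = 0.2875
  C_22 = (0.90)(0.70) − (-0.45)(-0.40) = 0.4500
  C_23 = −[(0.90)(-0.25) − (-0.25)(-0.40)] = 0.3250
  C_31 = (-0.25)(-0.05) − (-0.45)(0.70) = 0.3275
  C_32 = −[(0.90)(-0.05) − (-0.45)(-0.10)] = 0.0900
  C_33 = (0.90)(0.70) − (-0.25)(-0.10) = 0.6050
det(I−A) = Σ_j (I−A)_1j·C_1j = (0.90)(0.4775) + (-0.25)(0.0900) + (-0.45)(0.3050) = 0.2700
adj(I−A) = Cᵀ =
  [ 0.4775   0.2875   0.3275]
  [ 0.0900   0.4500   0.0900]
  [ 0.3050   0.3250   0.6050]
(I − A)⁻¹ = adj(I−A) / det(I−A) ≈
  [   1.7685     1.0648     1.2130]
  [   0.3333     1.6667     0.3333]
  [   1.1296     1.2037     2.2407]
x = (I − A)⁻¹ d = adj(I−A)·d / det(I−A), with det(I−A) = 0.2700:
  x_B = (0.4775·675 + 0.2875·675 + 0.3275·425) / 0.2700 = 655.5625 / 0.2700 ≈ 2428.009
  x_L = (0.0900·675 + 0.4500·675 + 0.0900·425) / 0.2700 = 402.75 / 0.2700 ≈ 1491.667
  x_U = (0.3050·675 + 0.3250·675 + 0.6050·425) / 0.2700 = 682.375 / 0.2700 ≈ 2527.315

x_B = 2428.009, x_L = 1491.667, x_U = 2527.315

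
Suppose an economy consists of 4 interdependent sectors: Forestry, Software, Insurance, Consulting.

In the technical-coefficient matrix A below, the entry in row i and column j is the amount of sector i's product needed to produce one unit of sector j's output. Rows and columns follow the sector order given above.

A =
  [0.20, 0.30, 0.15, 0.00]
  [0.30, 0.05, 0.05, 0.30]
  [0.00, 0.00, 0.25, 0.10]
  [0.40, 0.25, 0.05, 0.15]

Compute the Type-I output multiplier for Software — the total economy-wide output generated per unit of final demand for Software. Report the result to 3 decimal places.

m_2 = 2.812

I − A =
  [   0.80    -0.30    -0.15     0.00]
  [  -0.30     0.95    -0.05    -0.30]
  [   0.00     0.00     0.75    -0.10]
  [  -0.40    -0.25    -0.05     0.85]
Compute the cofactors C_ij = (−1)^(i+j)·(3×3 minor ij) of I−A; the adjugate is their transpose:
adj(I−A) = Cᵀ =
  [ 0.543375   0.193500   0.127125   0.083250]
  [ 0.281750   0.500000   0.102250   0.188500]
  [ 0.045500   0.032000   0.473500   0.067000]
  [ 0.341250   0.240000   0.117750   0.502500]
det(I−A) = Σ_j (I−A)_1j·C_1j = (0.80)(0.543375) + (-0.30)(0.281750) + (-0.15)(0.045500) + (0.00)(0.341250) = 0.34335
(I − A)⁻¹ = adj(I−A) / det(I−A) ≈
  [   1.5826     0.5636     0.3702     0.2425]
  [   0.8206     1.4562     0.2978     0.5490]
  [   0.1325     0.0932     1.3791     0.1951]
  [   0.9939     0.6990     0.3429     1.4635]
The output multiplier for sector j is the column-j sum of the Leontief inverse (I − A)⁻¹ = adj(I−A) / det(I−A).
Column 2 of adj(I−A): (0.193500, 0.500000, 0.032000, 0.240000); det(I−A) = 0.34335.
m_2 = (0.193500 + 0.500000 + 0.032000 + 0.240000) / 0.34335 = 0.9655 / 0.34335 ≈ 2.812.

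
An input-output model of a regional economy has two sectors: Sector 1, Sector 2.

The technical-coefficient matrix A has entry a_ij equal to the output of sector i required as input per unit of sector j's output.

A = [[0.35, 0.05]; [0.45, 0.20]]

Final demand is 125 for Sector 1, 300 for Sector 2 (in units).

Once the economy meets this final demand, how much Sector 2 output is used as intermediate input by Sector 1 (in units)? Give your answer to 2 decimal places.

z_21 = 104.02

I − A =
  [   0.65    -0.05]
  [  -0.45     0.80]
det(I−A) = (0.65)(0.80) − (-0.05)(-0.45) = 0.4975
adj(I−A) = [[0.80, 0.05], [0.45, 0.65]]
(I − A)⁻¹ = adj(I−A) / det(I−A) ≈
  [   1.6080     0.1005]
  [   0.9045     1.3065]
First solve x = (I − A)⁻¹ d = adj(I−A)·d / det(I−A); in particular x_1 = (0.80·125 + 0.05·300) / 0.4975 = 115.00 / 0.4975 ≈ 231.1558.
Intermediate flow from 2 to 1: z_21 = a_21 · x_1 = 0.45 × 115.00 / 0.4975 = 51.75 / 0.4975 ≈ 104.02.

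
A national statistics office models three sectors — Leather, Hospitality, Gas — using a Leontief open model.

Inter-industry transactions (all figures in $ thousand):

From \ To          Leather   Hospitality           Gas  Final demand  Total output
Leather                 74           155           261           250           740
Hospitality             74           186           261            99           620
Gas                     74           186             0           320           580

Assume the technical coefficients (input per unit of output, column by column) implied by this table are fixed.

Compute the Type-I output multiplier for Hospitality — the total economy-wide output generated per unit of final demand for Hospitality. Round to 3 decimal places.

m_H = 3.593

Technical coefficients a_ij = z_ij / X_j:
  a_LL = 74/740 = 0.10, a_HL = 74/740 = 0.10, a_GL = 74/740 = 0.10
  a_LH = 155/620 = 0.25, a_HH = 186/620 = 0.30, a_GH = 186/620 = 0.30
  a_LG = 261/580 = 0.45, a_HG = 261/580 = 0.45, a_GG = 0/580 = 0.00
I − A =
  [   0.90    -0.25    -0.45]
  [  -0.10     0.70    -0.45]
  [  -0.10    -0.30     1.00]
Cofactors of I−A, C_ij = (−1)^(i+j)·(minor ij) (rows/columns in the sector order above):
  C_11 = (0.70)(1.00) − (-0.45)(-0.30) = 0.5650
  C_12 = −[(-0.10)(1.00) − (-0.45)(-0.10)] = 0.1450
  C_13 = (-0.10)(-0.30) − (0.70)(-0.10) = 0.1000
  C_21 = −[(-0.25)(1.00) − (-0.45)(-0.30)] = 0.3850
  C_22 = (0.90)(1.00) − (-0.45)(-0.10) = 0.8550
  C_23 = −[(0.90)(-0.30) − (-0.25)(-0.10)] = 0.2950
  C_31 = (-0.25)(-0.45) − (-0.45)(0.70) = 0.4275
  C_32 = −[(0.90)(-0.45) − (-0.45)(-0.10)] = 0.4500
  C_33 = (0.90)(0.70) − (-0.25)(-0.10) = 0.6050
det(I−A) = Σ_j (I−A)_1j·C_1j = (0.90)(0.5650) + (-0.25)(0.1450) + (-0.45)(0.1000) = 0.42725
adj(I−A) = Cᵀ =
  [ 0.5650   0.3850   0.4275]
  [ 0.1450   0.8550   0.4500]
  [ 0.1000   0.2950   0.6050]
(I − A)⁻¹ = adj(I−A) / det(I−A) ≈
  [   1.3224     0.9011     1.0006]
  [   0.3394     2.0012     1.0532]
  [   0.2341     0.6905     1.4160]
The output multiplier for sector j is the column-j sum of the Leontief inverse (I − A)⁻¹ = adj(I−A) / det(I−A).
Column H of adj(I−A): (0.3850, 0.8550, 0.2950); det(I−A) = 0.42725.
m_H = (0.3850 + 0.8550 + 0.2950) / 0.42725 = 1.535 / 0.42725 ≈ 3.593.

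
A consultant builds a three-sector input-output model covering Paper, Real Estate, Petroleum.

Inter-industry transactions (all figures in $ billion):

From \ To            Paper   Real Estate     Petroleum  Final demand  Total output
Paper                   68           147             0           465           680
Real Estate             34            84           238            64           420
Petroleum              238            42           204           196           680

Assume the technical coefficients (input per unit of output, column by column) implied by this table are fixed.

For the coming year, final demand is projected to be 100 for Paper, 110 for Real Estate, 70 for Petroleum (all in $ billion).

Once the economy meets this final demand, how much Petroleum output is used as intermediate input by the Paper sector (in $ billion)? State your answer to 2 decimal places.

z_31 = 73.82

Technical coefficients a_ij = z_ij / X_j:
  a_11 = 68/680 = 0.10, a_21 = 34/680 = 0.05, a_31 = 238/680 = 0.35
  a_12 = 147/420 = 0.35, a_22 = 84/420 = 0.20, a_32 = 42/420 = 0.10
  a_13 = 0/680 = 0.00, a_23 = 238/680 = 0.35, a_33 = 204/680 = 0.30
I − A =
  [   0.90    -0.35     0.00]
  [  -0.05     0.80    -0.35]
  [  -0.35    -0.10     0.70]
Cofactors of I−A, C_ij = (−1)^(i+j)·(minor ij) (rows/columns in the sector order above):
  C_11 = (0.80)(0.70) − (-0.35)(-0.10) = 0.5250
  C_12 = −[(-0.05)(0.70) − (-0.35)(-0.35)] = 0.1575
  C_13 = (-0.05)(-0.10) − (0.80)(-0.35) = 0.2850
  C_21 = −[(-0.35)(0.70) − (0.00)(-0.10)] = 0.2450
  C_22 = (0.90)(0.70) − (0.00)(-0.35) = 0.6300
  C_23 = −[(0.90)(-0.10) − (-0.35)(-0.35)] = 0.2125
  C_31 = (-0.35)(-0.35) − (0.00)(0.80) = 0.1225
  C_32 = −[(0.90)(-0.35) − (0.00)(-0.05)] = 0.3150
  C_33 = (0.90)(0.80) − (-0.35)(-0.05) = 0.7025
det(I−A) = Σ_j (I−A)_1j·C_1j = (0.90)(0.5250) + (-0.35)(0.1575) + (0.00)(0.2850) = 0.417375
adj(I−A) = Cᵀ =
  [ 0.5250   0.2450   0.1225]
  [ 0.1575   0.6300   0.3150]
  [ 0.2850   0.2125   0.7025]
(I − A)⁻¹ = adj(I−A) / det(I−A) ≈
  [   1.2579     0.5870     0.2935]
  [   0.3774     1.5094     0.7547]
  [   0.6828     0.5091     1.6831]
First solve x = (I − A)⁻¹ d = adj(I−A)·d / det(I−A); in particular x_1 = (0.5250·100 + 0.2450·110 + 0.1225·70) / 0.417375 = 88.025 / 0.417375 ≈ 210.9015.
Intermediate flow from 3 to 1: z_31 = a_31 · x_1 = 0.35 × 88.025 / 0.417375 = 30.80875 / 0.417375 ≈ 73.82.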